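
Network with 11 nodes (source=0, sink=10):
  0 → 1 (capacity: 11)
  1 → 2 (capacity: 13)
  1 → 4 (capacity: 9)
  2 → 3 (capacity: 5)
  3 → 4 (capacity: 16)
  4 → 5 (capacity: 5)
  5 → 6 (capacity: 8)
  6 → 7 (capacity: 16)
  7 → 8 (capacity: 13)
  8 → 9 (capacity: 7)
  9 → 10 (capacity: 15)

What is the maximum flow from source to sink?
Maximum flow = 5

Max flow: 5

Flow assignment:
  0 → 1: 5/11
  1 → 2: 2/13
  1 → 4: 3/9
  2 → 3: 2/5
  3 → 4: 2/16
  4 → 5: 5/5
  5 → 6: 5/8
  6 → 7: 5/16
  7 → 8: 5/13
  8 → 9: 5/7
  9 → 10: 5/15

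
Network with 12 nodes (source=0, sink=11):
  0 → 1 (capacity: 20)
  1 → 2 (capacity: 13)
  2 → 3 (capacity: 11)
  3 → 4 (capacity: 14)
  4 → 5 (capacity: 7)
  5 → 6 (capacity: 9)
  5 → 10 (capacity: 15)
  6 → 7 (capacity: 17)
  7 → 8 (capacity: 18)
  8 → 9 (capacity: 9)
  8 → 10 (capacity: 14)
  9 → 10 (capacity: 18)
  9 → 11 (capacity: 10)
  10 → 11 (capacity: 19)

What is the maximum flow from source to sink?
Maximum flow = 7

Max flow: 7

Flow assignment:
  0 → 1: 7/20
  1 → 2: 7/13
  2 → 3: 7/11
  3 → 4: 7/14
  4 → 5: 7/7
  5 → 10: 7/15
  10 → 11: 7/19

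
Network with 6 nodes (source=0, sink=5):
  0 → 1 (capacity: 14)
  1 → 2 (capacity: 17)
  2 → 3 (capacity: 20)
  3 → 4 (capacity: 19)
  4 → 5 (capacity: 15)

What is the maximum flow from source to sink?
Maximum flow = 14

Max flow: 14

Flow assignment:
  0 → 1: 14/14
  1 → 2: 14/17
  2 → 3: 14/20
  3 → 4: 14/19
  4 → 5: 14/15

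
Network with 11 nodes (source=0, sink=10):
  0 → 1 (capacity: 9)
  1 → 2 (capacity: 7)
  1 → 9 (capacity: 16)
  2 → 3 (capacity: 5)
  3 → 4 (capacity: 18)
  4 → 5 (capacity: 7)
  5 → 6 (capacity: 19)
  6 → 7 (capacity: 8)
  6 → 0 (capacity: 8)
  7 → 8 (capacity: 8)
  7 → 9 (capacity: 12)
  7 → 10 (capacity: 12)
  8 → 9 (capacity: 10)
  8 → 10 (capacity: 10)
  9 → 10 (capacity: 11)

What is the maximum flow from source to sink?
Maximum flow = 9

Max flow: 9

Flow assignment:
  0 → 1: 9/9
  1 → 9: 9/16
  9 → 10: 9/11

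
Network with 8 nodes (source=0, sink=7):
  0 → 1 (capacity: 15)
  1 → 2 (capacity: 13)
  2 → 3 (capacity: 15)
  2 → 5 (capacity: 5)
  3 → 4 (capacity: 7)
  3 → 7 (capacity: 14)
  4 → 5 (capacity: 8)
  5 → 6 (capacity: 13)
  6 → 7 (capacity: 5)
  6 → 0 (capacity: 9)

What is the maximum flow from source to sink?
Maximum flow = 13

Max flow: 13

Flow assignment:
  0 → 1: 13/15
  1 → 2: 13/13
  2 → 3: 13/15
  3 → 7: 13/14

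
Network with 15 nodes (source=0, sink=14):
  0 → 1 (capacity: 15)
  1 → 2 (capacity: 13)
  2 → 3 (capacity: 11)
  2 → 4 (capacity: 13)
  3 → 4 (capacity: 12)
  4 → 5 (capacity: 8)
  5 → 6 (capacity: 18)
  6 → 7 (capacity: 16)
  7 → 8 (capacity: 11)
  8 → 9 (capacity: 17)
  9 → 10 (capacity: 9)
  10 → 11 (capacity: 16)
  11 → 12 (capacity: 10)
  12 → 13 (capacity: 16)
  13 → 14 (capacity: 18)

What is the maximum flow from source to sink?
Maximum flow = 8

Max flow: 8

Flow assignment:
  0 → 1: 8/15
  1 → 2: 8/13
  2 → 4: 8/13
  4 → 5: 8/8
  5 → 6: 8/18
  6 → 7: 8/16
  7 → 8: 8/11
  8 → 9: 8/17
  9 → 10: 8/9
  10 → 11: 8/16
  11 → 12: 8/10
  12 → 13: 8/16
  13 → 14: 8/18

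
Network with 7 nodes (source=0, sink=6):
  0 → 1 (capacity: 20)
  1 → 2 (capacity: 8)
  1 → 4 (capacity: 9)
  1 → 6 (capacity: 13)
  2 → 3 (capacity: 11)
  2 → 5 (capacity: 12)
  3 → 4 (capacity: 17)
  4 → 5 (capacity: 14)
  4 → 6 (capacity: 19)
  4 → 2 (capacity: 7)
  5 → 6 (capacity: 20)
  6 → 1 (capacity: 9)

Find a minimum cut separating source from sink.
Min cut value = 20, edges: (0,1)

Min cut value: 20
Partition: S = [0], T = [1, 2, 3, 4, 5, 6]
Cut edges: (0,1)

By max-flow min-cut theorem, max flow = min cut = 20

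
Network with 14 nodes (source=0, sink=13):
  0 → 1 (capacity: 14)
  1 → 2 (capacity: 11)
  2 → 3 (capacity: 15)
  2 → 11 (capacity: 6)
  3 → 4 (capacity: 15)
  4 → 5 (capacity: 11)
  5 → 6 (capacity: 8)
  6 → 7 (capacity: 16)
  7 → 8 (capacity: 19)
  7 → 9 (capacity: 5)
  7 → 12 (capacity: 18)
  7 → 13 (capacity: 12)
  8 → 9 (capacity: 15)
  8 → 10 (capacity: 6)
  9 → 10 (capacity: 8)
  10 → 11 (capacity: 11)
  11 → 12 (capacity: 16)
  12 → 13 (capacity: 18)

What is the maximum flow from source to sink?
Maximum flow = 11

Max flow: 11

Flow assignment:
  0 → 1: 11/14
  1 → 2: 11/11
  2 → 3: 5/15
  2 → 11: 6/6
  3 → 4: 5/15
  4 → 5: 5/11
  5 → 6: 5/8
  6 → 7: 5/16
  7 → 13: 5/12
  11 → 12: 6/16
  12 → 13: 6/18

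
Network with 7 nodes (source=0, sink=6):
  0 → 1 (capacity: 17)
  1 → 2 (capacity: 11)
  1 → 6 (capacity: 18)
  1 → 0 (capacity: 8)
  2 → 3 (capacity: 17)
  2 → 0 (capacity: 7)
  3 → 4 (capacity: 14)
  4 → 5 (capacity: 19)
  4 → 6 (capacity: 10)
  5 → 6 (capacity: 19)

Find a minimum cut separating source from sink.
Min cut value = 17, edges: (0,1)

Min cut value: 17
Partition: S = [0], T = [1, 2, 3, 4, 5, 6]
Cut edges: (0,1)

By max-flow min-cut theorem, max flow = min cut = 17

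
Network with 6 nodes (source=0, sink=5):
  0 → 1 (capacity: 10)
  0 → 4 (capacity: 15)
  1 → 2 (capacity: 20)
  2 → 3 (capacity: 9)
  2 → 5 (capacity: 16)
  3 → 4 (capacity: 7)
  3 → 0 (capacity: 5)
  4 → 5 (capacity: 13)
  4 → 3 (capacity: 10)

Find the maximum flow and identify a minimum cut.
Max flow = 23, Min cut edges: (0,1), (4,5)

Maximum flow: 23
Minimum cut: (0,1), (4,5)
Partition: S = [0, 3, 4], T = [1, 2, 5]

Max-flow min-cut theorem verified: both equal 23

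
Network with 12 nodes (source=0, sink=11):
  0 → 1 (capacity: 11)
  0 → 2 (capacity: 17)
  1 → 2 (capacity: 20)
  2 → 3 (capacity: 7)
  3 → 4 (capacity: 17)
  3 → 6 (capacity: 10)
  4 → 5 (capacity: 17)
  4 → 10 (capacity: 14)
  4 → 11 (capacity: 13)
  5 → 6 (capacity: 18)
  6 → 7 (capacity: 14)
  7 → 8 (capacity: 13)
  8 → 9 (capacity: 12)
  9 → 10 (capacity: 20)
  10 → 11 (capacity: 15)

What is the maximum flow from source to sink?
Maximum flow = 7

Max flow: 7

Flow assignment:
  0 → 2: 7/17
  2 → 3: 7/7
  3 → 4: 7/17
  4 → 11: 7/13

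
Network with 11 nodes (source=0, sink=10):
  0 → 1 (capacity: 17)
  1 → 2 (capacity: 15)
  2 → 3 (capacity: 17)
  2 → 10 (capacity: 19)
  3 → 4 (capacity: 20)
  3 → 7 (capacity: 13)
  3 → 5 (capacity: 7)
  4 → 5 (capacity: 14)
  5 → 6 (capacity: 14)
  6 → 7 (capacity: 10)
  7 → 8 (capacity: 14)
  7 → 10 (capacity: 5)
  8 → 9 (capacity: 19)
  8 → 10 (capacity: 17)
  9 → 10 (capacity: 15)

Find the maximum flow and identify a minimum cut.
Max flow = 15, Min cut edges: (1,2)

Maximum flow: 15
Minimum cut: (1,2)
Partition: S = [0, 1], T = [2, 3, 4, 5, 6, 7, 8, 9, 10]

Max-flow min-cut theorem verified: both equal 15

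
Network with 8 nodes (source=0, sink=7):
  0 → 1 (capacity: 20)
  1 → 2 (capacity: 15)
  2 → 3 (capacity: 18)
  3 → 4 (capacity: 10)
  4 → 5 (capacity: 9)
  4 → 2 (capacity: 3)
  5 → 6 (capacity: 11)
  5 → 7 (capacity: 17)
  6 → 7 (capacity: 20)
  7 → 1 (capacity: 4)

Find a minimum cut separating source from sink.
Min cut value = 9, edges: (4,5)

Min cut value: 9
Partition: S = [0, 1, 2, 3, 4], T = [5, 6, 7]
Cut edges: (4,5)

By max-flow min-cut theorem, max flow = min cut = 9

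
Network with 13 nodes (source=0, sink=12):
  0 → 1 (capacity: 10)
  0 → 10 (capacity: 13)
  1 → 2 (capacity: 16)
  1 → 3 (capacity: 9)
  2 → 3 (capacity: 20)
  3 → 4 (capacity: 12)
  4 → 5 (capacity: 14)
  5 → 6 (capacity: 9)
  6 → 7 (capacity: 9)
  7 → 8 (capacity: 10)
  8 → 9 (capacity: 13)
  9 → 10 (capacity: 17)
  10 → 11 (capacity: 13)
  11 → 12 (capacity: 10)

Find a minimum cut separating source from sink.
Min cut value = 10, edges: (11,12)

Min cut value: 10
Partition: S = [0, 1, 2, 3, 4, 5, 6, 7, 8, 9, 10, 11], T = [12]
Cut edges: (11,12)

By max-flow min-cut theorem, max flow = min cut = 10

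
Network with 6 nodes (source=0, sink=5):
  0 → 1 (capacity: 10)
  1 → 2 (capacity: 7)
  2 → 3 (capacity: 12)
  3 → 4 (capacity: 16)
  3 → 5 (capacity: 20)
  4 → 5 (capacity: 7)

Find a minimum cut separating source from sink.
Min cut value = 7, edges: (1,2)

Min cut value: 7
Partition: S = [0, 1], T = [2, 3, 4, 5]
Cut edges: (1,2)

By max-flow min-cut theorem, max flow = min cut = 7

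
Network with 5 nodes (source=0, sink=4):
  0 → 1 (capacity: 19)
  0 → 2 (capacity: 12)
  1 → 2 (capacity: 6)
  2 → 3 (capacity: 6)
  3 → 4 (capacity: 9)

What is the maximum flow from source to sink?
Maximum flow = 6

Max flow: 6

Flow assignment:
  0 → 1: 6/19
  1 → 2: 6/6
  2 → 3: 6/6
  3 → 4: 6/9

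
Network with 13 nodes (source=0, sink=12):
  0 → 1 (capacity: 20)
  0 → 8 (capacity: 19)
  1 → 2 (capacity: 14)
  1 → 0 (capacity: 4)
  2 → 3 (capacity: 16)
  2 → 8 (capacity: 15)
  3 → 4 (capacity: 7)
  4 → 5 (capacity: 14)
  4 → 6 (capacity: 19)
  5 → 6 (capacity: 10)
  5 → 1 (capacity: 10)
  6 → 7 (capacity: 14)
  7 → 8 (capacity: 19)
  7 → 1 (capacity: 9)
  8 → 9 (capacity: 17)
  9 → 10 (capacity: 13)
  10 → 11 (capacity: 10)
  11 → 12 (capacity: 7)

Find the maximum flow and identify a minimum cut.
Max flow = 7, Min cut edges: (11,12)

Maximum flow: 7
Minimum cut: (11,12)
Partition: S = [0, 1, 2, 3, 4, 5, 6, 7, 8, 9, 10, 11], T = [12]

Max-flow min-cut theorem verified: both equal 7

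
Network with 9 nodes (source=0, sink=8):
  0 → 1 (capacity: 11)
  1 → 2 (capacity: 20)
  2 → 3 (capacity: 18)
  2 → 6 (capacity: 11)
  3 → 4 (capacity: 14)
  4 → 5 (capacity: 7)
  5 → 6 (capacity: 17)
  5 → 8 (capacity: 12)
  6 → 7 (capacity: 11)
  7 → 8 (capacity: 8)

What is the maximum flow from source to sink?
Maximum flow = 11

Max flow: 11

Flow assignment:
  0 → 1: 11/11
  1 → 2: 11/20
  2 → 3: 3/18
  2 → 6: 8/11
  3 → 4: 3/14
  4 → 5: 3/7
  5 → 8: 3/12
  6 → 7: 8/11
  7 → 8: 8/8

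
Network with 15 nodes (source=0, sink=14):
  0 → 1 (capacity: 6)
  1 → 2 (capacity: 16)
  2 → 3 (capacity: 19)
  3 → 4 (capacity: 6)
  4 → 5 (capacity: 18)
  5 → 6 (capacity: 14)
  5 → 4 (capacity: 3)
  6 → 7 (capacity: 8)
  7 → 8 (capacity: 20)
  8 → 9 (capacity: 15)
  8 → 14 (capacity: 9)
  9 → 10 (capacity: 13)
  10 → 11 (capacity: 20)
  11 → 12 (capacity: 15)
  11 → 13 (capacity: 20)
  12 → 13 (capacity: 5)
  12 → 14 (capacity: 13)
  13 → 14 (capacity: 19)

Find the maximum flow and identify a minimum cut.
Max flow = 6, Min cut edges: (3,4)

Maximum flow: 6
Minimum cut: (3,4)
Partition: S = [0, 1, 2, 3], T = [4, 5, 6, 7, 8, 9, 10, 11, 12, 13, 14]

Max-flow min-cut theorem verified: both equal 6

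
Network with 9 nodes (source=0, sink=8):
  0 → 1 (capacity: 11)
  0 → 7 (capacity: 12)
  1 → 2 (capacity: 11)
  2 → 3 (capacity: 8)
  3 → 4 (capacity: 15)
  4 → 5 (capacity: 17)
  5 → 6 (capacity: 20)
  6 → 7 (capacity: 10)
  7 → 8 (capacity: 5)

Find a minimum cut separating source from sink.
Min cut value = 5, edges: (7,8)

Min cut value: 5
Partition: S = [0, 1, 2, 3, 4, 5, 6, 7], T = [8]
Cut edges: (7,8)

By max-flow min-cut theorem, max flow = min cut = 5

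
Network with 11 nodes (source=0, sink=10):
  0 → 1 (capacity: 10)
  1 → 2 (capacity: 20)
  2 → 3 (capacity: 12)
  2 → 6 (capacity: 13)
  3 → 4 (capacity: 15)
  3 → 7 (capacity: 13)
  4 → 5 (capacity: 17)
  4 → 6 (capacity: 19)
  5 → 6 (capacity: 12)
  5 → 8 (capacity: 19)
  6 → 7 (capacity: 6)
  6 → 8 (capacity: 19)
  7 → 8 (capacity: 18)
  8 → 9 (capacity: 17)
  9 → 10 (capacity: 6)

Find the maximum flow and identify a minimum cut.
Max flow = 6, Min cut edges: (9,10)

Maximum flow: 6
Minimum cut: (9,10)
Partition: S = [0, 1, 2, 3, 4, 5, 6, 7, 8, 9], T = [10]

Max-flow min-cut theorem verified: both equal 6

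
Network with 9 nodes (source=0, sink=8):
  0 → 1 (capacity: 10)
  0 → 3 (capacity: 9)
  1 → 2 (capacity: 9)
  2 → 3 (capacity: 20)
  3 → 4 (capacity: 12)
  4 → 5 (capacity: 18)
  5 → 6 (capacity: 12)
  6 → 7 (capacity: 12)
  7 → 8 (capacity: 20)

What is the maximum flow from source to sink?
Maximum flow = 12

Max flow: 12

Flow assignment:
  0 → 1: 9/10
  0 → 3: 3/9
  1 → 2: 9/9
  2 → 3: 9/20
  3 → 4: 12/12
  4 → 5: 12/18
  5 → 6: 12/12
  6 → 7: 12/12
  7 → 8: 12/20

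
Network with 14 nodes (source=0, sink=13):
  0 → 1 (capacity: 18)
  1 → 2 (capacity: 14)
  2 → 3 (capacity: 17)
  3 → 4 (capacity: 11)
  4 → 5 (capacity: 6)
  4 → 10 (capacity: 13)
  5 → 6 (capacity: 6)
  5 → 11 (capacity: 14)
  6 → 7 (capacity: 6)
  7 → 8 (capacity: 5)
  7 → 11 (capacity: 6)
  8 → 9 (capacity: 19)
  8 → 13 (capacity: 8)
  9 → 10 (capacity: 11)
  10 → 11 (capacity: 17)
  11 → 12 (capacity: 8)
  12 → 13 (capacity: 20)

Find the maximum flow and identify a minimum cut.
Max flow = 11, Min cut edges: (3,4)

Maximum flow: 11
Minimum cut: (3,4)
Partition: S = [0, 1, 2, 3], T = [4, 5, 6, 7, 8, 9, 10, 11, 12, 13]

Max-flow min-cut theorem verified: both equal 11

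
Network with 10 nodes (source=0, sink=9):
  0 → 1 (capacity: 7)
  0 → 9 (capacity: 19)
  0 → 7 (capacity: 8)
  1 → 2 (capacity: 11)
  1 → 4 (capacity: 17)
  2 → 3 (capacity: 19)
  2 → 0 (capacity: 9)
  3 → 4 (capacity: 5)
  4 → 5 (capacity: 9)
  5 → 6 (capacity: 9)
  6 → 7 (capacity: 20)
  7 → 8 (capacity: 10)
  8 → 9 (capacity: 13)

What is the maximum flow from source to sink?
Maximum flow = 29

Max flow: 29

Flow assignment:
  0 → 1: 7/7
  0 → 9: 19/19
  0 → 7: 3/8
  1 → 4: 7/17
  4 → 5: 7/9
  5 → 6: 7/9
  6 → 7: 7/20
  7 → 8: 10/10
  8 → 9: 10/13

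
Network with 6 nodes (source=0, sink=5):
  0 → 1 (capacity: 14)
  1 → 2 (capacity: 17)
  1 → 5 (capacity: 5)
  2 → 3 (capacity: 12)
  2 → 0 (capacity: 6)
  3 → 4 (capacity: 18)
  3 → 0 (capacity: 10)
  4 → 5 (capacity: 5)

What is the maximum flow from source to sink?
Maximum flow = 10

Max flow: 10

Flow assignment:
  0 → 1: 14/14
  1 → 2: 9/17
  1 → 5: 5/5
  2 → 3: 9/12
  3 → 4: 5/18
  3 → 0: 4/10
  4 → 5: 5/5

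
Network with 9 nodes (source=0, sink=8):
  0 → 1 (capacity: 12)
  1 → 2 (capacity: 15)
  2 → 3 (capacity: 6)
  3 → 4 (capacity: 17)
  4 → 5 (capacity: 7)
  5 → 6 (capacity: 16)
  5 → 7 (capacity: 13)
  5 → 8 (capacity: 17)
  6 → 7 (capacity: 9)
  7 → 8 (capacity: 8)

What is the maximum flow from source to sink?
Maximum flow = 6

Max flow: 6

Flow assignment:
  0 → 1: 6/12
  1 → 2: 6/15
  2 → 3: 6/6
  3 → 4: 6/17
  4 → 5: 6/7
  5 → 8: 6/17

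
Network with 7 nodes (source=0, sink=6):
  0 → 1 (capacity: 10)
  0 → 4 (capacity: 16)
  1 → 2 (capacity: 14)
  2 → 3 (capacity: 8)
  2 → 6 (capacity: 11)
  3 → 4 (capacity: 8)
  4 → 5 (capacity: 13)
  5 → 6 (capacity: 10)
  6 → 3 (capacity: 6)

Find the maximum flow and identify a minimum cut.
Max flow = 20, Min cut edges: (0,1), (5,6)

Maximum flow: 20
Minimum cut: (0,1), (5,6)
Partition: S = [0, 3, 4, 5], T = [1, 2, 6]

Max-flow min-cut theorem verified: both equal 20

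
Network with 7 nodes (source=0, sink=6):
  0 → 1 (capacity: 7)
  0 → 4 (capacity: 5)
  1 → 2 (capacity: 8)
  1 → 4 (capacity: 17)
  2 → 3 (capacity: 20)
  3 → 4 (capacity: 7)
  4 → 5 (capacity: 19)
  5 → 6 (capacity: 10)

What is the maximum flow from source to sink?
Maximum flow = 10

Max flow: 10

Flow assignment:
  0 → 1: 7/7
  0 → 4: 3/5
  1 → 4: 7/17
  4 → 5: 10/19
  5 → 6: 10/10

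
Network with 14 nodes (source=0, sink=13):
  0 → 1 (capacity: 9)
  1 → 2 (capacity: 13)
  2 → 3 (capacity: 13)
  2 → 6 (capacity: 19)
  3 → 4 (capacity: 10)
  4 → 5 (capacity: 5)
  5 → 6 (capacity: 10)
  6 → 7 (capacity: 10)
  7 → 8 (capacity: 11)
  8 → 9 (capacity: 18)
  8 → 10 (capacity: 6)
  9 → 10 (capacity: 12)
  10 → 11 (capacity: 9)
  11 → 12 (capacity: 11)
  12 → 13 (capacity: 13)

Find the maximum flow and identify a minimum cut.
Max flow = 9, Min cut edges: (10,11)

Maximum flow: 9
Minimum cut: (10,11)
Partition: S = [0, 1, 2, 3, 4, 5, 6, 7, 8, 9, 10], T = [11, 12, 13]

Max-flow min-cut theorem verified: both equal 9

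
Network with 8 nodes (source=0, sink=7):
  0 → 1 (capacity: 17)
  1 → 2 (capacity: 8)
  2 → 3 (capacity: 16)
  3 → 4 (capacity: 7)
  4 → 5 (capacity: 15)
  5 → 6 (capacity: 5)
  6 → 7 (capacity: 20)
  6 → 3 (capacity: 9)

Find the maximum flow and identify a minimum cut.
Max flow = 5, Min cut edges: (5,6)

Maximum flow: 5
Minimum cut: (5,6)
Partition: S = [0, 1, 2, 3, 4, 5], T = [6, 7]

Max-flow min-cut theorem verified: both equal 5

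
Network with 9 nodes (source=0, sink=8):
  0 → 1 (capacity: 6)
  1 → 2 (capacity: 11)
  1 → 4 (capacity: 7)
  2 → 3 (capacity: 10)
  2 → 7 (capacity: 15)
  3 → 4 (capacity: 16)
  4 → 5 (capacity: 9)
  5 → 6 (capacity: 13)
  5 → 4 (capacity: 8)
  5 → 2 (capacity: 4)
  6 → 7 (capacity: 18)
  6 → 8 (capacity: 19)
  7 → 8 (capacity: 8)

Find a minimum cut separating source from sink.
Min cut value = 6, edges: (0,1)

Min cut value: 6
Partition: S = [0], T = [1, 2, 3, 4, 5, 6, 7, 8]
Cut edges: (0,1)

By max-flow min-cut theorem, max flow = min cut = 6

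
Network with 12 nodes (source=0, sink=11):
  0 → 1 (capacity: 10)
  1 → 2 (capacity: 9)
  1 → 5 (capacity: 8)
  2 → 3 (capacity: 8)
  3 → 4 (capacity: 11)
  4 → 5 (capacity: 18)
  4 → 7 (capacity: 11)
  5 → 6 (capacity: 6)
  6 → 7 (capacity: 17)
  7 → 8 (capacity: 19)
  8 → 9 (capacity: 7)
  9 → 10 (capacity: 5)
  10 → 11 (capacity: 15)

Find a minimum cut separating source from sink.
Min cut value = 5, edges: (9,10)

Min cut value: 5
Partition: S = [0, 1, 2, 3, 4, 5, 6, 7, 8, 9], T = [10, 11]
Cut edges: (9,10)

By max-flow min-cut theorem, max flow = min cut = 5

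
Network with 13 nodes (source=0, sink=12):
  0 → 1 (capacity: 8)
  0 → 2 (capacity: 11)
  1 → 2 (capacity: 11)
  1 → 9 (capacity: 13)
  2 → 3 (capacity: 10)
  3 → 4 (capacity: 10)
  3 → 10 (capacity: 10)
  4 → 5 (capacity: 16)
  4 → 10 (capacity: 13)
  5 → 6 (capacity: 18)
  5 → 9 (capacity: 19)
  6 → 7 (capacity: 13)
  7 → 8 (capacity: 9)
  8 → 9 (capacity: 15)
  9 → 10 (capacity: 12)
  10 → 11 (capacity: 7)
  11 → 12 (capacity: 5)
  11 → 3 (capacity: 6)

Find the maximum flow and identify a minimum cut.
Max flow = 5, Min cut edges: (11,12)

Maximum flow: 5
Minimum cut: (11,12)
Partition: S = [0, 1, 2, 3, 4, 5, 6, 7, 8, 9, 10, 11], T = [12]

Max-flow min-cut theorem verified: both equal 5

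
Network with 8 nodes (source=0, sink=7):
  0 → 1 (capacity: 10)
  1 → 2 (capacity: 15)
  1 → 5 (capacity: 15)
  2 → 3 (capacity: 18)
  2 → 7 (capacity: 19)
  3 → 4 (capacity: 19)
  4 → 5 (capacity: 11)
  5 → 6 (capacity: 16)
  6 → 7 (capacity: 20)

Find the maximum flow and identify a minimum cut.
Max flow = 10, Min cut edges: (0,1)

Maximum flow: 10
Minimum cut: (0,1)
Partition: S = [0], T = [1, 2, 3, 4, 5, 6, 7]

Max-flow min-cut theorem verified: both equal 10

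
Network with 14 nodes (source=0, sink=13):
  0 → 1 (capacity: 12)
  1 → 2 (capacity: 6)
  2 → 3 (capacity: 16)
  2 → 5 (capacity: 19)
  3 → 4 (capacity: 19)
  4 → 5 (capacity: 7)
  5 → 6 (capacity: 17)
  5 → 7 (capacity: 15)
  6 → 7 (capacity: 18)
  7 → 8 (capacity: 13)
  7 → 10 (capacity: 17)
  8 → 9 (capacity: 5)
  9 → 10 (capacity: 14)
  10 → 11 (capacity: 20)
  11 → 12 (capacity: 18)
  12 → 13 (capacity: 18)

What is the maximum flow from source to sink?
Maximum flow = 6

Max flow: 6

Flow assignment:
  0 → 1: 6/12
  1 → 2: 6/6
  2 → 5: 6/19
  5 → 7: 6/15
  7 → 10: 6/17
  10 → 11: 6/20
  11 → 12: 6/18
  12 → 13: 6/18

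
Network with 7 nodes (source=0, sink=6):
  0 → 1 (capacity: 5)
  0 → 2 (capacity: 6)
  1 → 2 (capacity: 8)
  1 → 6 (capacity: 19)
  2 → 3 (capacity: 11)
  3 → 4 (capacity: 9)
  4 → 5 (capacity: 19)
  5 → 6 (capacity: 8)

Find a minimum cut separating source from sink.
Min cut value = 11, edges: (0,1), (0,2)

Min cut value: 11
Partition: S = [0], T = [1, 2, 3, 4, 5, 6]
Cut edges: (0,1), (0,2)

By max-flow min-cut theorem, max flow = min cut = 11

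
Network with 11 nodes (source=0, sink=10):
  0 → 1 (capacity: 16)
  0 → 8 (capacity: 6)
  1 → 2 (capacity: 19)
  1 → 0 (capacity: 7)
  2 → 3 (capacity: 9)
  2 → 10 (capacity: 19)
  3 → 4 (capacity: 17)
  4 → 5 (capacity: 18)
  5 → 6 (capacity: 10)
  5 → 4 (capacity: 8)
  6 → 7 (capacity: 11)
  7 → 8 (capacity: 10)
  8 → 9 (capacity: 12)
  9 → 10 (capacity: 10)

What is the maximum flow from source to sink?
Maximum flow = 22

Max flow: 22

Flow assignment:
  0 → 1: 16/16
  0 → 8: 6/6
  1 → 2: 16/19
  2 → 10: 16/19
  8 → 9: 6/12
  9 → 10: 6/10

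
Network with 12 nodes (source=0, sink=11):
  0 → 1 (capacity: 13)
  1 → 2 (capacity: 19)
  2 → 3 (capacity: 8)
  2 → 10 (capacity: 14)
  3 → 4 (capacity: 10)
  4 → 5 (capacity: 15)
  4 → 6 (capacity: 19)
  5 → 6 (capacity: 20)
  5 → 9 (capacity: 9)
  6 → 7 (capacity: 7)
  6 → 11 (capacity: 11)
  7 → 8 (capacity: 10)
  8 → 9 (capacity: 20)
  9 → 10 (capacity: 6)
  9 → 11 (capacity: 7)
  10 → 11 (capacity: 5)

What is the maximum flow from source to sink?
Maximum flow = 13

Max flow: 13

Flow assignment:
  0 → 1: 13/13
  1 → 2: 13/19
  2 → 3: 8/8
  2 → 10: 5/14
  3 → 4: 8/10
  4 → 6: 8/19
  6 → 11: 8/11
  10 → 11: 5/5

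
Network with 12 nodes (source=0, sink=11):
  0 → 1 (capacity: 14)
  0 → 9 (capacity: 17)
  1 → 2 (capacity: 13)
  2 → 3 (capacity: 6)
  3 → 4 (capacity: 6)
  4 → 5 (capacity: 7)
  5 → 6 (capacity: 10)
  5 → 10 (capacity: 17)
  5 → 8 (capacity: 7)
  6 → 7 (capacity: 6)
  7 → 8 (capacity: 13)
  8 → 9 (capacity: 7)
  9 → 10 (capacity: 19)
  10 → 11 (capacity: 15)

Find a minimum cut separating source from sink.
Min cut value = 15, edges: (10,11)

Min cut value: 15
Partition: S = [0, 1, 2, 3, 4, 5, 6, 7, 8, 9, 10], T = [11]
Cut edges: (10,11)

By max-flow min-cut theorem, max flow = min cut = 15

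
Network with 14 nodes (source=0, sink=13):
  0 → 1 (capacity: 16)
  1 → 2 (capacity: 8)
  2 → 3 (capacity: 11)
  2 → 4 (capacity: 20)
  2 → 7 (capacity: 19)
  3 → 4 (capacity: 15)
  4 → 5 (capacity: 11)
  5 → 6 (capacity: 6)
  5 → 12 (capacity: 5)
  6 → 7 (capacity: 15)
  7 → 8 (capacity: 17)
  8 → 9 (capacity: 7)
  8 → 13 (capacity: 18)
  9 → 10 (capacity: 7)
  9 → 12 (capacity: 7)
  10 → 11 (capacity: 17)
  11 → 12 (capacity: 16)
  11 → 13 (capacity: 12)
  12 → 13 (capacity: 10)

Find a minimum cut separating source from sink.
Min cut value = 8, edges: (1,2)

Min cut value: 8
Partition: S = [0, 1], T = [2, 3, 4, 5, 6, 7, 8, 9, 10, 11, 12, 13]
Cut edges: (1,2)

By max-flow min-cut theorem, max flow = min cut = 8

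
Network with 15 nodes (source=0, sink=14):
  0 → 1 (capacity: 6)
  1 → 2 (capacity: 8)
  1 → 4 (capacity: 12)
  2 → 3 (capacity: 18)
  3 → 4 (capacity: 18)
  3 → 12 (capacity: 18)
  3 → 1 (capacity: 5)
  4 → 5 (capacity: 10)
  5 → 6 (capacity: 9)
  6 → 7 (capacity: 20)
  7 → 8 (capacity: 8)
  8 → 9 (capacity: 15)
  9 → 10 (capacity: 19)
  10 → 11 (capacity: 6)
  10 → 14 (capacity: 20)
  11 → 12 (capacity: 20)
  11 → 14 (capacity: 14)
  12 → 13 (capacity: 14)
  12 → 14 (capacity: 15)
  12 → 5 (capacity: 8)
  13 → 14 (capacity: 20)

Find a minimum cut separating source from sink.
Min cut value = 6, edges: (0,1)

Min cut value: 6
Partition: S = [0], T = [1, 2, 3, 4, 5, 6, 7, 8, 9, 10, 11, 12, 13, 14]
Cut edges: (0,1)

By max-flow min-cut theorem, max flow = min cut = 6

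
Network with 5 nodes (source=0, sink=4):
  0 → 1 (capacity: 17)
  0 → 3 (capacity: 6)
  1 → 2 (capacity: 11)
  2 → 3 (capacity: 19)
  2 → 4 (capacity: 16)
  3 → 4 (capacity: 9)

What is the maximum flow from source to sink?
Maximum flow = 17

Max flow: 17

Flow assignment:
  0 → 1: 11/17
  0 → 3: 6/6
  1 → 2: 11/11
  2 → 4: 11/16
  3 → 4: 6/9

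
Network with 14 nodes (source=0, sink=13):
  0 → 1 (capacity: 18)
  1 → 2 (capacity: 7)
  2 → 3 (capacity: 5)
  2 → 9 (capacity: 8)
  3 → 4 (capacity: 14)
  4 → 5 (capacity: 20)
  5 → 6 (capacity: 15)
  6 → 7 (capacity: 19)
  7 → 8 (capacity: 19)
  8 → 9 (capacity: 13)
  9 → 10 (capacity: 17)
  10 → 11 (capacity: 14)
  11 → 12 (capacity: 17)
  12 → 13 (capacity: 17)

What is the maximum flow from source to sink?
Maximum flow = 7

Max flow: 7

Flow assignment:
  0 → 1: 7/18
  1 → 2: 7/7
  2 → 9: 7/8
  9 → 10: 7/17
  10 → 11: 7/14
  11 → 12: 7/17
  12 → 13: 7/17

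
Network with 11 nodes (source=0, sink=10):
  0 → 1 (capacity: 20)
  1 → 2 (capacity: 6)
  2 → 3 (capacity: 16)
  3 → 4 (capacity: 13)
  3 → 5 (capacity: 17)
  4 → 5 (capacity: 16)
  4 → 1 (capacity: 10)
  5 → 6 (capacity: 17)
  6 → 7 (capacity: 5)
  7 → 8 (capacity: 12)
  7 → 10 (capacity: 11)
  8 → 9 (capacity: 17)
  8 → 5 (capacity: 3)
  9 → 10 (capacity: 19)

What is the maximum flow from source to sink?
Maximum flow = 5

Max flow: 5

Flow assignment:
  0 → 1: 5/20
  1 → 2: 5/6
  2 → 3: 5/16
  3 → 5: 5/17
  5 → 6: 5/17
  6 → 7: 5/5
  7 → 10: 5/11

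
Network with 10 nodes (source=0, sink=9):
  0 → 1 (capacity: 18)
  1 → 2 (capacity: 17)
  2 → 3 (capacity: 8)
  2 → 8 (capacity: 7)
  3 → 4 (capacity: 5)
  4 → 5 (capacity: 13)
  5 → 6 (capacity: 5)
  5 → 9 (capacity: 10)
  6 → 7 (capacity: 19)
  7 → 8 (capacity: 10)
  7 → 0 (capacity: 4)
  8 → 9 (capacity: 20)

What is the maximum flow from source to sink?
Maximum flow = 12

Max flow: 12

Flow assignment:
  0 → 1: 12/18
  1 → 2: 12/17
  2 → 3: 5/8
  2 → 8: 7/7
  3 → 4: 5/5
  4 → 5: 5/13
  5 → 9: 5/10
  8 → 9: 7/20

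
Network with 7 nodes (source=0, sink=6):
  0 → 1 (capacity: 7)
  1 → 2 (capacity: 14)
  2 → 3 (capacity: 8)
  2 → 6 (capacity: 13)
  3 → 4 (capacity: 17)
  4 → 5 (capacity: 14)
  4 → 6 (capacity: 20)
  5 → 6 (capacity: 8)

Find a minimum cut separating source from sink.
Min cut value = 7, edges: (0,1)

Min cut value: 7
Partition: S = [0], T = [1, 2, 3, 4, 5, 6]
Cut edges: (0,1)

By max-flow min-cut theorem, max flow = min cut = 7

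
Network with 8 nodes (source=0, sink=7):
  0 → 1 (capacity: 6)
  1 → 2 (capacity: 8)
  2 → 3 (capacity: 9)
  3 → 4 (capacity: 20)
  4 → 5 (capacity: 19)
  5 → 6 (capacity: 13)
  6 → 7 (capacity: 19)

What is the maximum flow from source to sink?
Maximum flow = 6

Max flow: 6

Flow assignment:
  0 → 1: 6/6
  1 → 2: 6/8
  2 → 3: 6/9
  3 → 4: 6/20
  4 → 5: 6/19
  5 → 6: 6/13
  6 → 7: 6/19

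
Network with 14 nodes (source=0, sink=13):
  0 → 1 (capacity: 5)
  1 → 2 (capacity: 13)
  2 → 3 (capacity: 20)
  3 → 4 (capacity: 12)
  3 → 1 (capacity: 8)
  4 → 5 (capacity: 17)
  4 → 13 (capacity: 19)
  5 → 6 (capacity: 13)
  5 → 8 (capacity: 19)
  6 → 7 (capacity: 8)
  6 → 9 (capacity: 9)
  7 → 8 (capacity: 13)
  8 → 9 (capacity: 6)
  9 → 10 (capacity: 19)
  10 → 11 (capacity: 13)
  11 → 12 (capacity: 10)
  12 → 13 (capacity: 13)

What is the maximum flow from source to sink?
Maximum flow = 5

Max flow: 5

Flow assignment:
  0 → 1: 5/5
  1 → 2: 5/13
  2 → 3: 5/20
  3 → 4: 5/12
  4 → 13: 5/19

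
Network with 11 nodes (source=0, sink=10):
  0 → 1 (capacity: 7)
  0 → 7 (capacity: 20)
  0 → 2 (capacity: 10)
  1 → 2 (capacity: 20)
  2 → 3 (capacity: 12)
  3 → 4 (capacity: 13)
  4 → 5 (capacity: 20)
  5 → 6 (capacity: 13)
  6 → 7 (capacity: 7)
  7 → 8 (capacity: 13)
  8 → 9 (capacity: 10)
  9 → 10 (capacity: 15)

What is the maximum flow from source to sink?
Maximum flow = 10

Max flow: 10

Flow assignment:
  0 → 1: 7/7
  0 → 7: 3/20
  1 → 2: 7/20
  2 → 3: 7/12
  3 → 4: 7/13
  4 → 5: 7/20
  5 → 6: 7/13
  6 → 7: 7/7
  7 → 8: 10/13
  8 → 9: 10/10
  9 → 10: 10/15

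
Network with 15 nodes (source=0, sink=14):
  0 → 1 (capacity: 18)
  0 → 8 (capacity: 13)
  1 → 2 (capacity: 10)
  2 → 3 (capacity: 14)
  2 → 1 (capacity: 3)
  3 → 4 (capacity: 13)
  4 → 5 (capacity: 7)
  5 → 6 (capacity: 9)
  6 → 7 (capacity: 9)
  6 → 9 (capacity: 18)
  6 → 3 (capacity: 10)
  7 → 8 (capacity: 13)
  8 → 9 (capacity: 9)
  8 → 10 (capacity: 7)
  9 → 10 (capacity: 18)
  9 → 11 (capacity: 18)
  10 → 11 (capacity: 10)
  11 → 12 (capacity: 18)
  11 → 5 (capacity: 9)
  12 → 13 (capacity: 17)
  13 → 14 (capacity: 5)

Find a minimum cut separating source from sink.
Min cut value = 5, edges: (13,14)

Min cut value: 5
Partition: S = [0, 1, 2, 3, 4, 5, 6, 7, 8, 9, 10, 11, 12, 13], T = [14]
Cut edges: (13,14)

By max-flow min-cut theorem, max flow = min cut = 5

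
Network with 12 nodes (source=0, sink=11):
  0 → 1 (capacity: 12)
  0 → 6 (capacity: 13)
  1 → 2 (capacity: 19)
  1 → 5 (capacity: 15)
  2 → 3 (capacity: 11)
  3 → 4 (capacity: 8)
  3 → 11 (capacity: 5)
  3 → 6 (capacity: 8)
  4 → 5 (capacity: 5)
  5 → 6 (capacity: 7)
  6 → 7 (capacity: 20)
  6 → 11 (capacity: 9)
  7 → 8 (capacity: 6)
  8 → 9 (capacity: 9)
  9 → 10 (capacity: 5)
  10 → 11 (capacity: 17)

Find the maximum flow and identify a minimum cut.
Max flow = 19, Min cut edges: (3,11), (6,11), (9,10)

Maximum flow: 19
Minimum cut: (3,11), (6,11), (9,10)
Partition: S = [0, 1, 2, 3, 4, 5, 6, 7, 8, 9], T = [10, 11]

Max-flow min-cut theorem verified: both equal 19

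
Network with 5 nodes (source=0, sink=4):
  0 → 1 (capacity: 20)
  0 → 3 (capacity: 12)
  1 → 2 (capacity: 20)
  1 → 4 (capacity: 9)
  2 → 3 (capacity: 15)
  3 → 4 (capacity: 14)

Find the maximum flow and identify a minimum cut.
Max flow = 23, Min cut edges: (1,4), (3,4)

Maximum flow: 23
Minimum cut: (1,4), (3,4)
Partition: S = [0, 1, 2, 3], T = [4]

Max-flow min-cut theorem verified: both equal 23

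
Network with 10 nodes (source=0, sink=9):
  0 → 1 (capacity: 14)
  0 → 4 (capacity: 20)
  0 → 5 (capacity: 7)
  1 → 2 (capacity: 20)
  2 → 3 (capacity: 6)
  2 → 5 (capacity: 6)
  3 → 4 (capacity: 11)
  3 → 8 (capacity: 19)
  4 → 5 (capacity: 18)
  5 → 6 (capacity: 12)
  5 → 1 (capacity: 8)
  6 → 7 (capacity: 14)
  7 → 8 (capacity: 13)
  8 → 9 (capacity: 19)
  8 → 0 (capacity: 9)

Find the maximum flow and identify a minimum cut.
Max flow = 18, Min cut edges: (2,3), (5,6)

Maximum flow: 18
Minimum cut: (2,3), (5,6)
Partition: S = [0, 1, 2, 4, 5], T = [3, 6, 7, 8, 9]

Max-flow min-cut theorem verified: both equal 18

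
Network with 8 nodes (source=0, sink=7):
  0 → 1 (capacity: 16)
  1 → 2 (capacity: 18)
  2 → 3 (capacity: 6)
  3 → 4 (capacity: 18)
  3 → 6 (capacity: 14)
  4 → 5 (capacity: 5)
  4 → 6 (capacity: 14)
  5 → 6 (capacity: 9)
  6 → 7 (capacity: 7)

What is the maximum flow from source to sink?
Maximum flow = 6

Max flow: 6

Flow assignment:
  0 → 1: 6/16
  1 → 2: 6/18
  2 → 3: 6/6
  3 → 6: 6/14
  6 → 7: 6/7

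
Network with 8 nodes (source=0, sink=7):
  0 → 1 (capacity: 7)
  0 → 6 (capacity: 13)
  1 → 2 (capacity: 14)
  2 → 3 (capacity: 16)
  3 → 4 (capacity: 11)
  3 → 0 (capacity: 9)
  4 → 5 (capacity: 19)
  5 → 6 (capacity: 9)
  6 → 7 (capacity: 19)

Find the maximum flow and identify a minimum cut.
Max flow = 19, Min cut edges: (6,7)

Maximum flow: 19
Minimum cut: (6,7)
Partition: S = [0, 1, 2, 3, 4, 5, 6], T = [7]

Max-flow min-cut theorem verified: both equal 19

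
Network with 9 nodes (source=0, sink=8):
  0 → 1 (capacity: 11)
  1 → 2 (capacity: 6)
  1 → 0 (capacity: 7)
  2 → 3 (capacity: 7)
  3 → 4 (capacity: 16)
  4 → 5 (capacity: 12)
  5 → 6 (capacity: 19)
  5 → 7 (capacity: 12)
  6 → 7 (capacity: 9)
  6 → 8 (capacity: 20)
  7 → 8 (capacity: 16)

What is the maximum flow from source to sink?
Maximum flow = 6

Max flow: 6

Flow assignment:
  0 → 1: 6/11
  1 → 2: 6/6
  2 → 3: 6/7
  3 → 4: 6/16
  4 → 5: 6/12
  5 → 6: 6/19
  6 → 8: 6/20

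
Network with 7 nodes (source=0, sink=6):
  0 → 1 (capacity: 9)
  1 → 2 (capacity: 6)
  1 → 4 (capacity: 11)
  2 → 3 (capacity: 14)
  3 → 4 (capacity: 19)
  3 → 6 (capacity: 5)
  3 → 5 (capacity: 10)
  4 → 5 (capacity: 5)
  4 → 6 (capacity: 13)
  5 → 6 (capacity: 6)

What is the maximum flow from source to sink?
Maximum flow = 9

Max flow: 9

Flow assignment:
  0 → 1: 9/9
  1 → 4: 9/11
  4 → 6: 9/13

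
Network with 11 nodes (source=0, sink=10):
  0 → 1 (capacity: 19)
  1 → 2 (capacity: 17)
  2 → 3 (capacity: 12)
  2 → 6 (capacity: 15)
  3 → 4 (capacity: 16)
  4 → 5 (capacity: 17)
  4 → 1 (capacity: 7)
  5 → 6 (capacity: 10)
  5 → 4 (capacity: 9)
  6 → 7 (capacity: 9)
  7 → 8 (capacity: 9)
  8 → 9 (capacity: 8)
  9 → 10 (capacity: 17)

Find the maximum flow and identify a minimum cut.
Max flow = 8, Min cut edges: (8,9)

Maximum flow: 8
Minimum cut: (8,9)
Partition: S = [0, 1, 2, 3, 4, 5, 6, 7, 8], T = [9, 10]

Max-flow min-cut theorem verified: both equal 8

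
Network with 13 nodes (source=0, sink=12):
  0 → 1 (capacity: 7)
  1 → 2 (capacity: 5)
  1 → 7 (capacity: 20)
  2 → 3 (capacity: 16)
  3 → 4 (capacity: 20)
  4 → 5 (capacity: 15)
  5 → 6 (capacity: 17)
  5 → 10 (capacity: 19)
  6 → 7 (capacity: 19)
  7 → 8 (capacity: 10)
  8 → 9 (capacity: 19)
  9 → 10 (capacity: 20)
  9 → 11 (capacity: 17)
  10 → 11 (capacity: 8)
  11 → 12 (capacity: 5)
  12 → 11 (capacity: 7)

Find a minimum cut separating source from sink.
Min cut value = 5, edges: (11,12)

Min cut value: 5
Partition: S = [0, 1, 2, 3, 4, 5, 6, 7, 8, 9, 10, 11], T = [12]
Cut edges: (11,12)

By max-flow min-cut theorem, max flow = min cut = 5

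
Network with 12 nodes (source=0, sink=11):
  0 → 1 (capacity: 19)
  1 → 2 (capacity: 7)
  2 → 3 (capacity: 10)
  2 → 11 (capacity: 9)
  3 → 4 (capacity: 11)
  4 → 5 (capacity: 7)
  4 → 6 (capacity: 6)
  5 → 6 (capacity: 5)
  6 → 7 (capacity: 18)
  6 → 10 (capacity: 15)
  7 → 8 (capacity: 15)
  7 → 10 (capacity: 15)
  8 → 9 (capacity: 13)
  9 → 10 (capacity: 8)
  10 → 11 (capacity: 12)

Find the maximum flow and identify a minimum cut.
Max flow = 7, Min cut edges: (1,2)

Maximum flow: 7
Minimum cut: (1,2)
Partition: S = [0, 1], T = [2, 3, 4, 5, 6, 7, 8, 9, 10, 11]

Max-flow min-cut theorem verified: both equal 7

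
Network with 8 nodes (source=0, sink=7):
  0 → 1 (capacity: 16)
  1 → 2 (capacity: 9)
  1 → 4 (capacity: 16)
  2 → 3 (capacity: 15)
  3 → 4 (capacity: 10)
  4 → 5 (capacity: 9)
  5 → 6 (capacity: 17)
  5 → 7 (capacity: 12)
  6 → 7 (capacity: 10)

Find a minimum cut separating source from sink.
Min cut value = 9, edges: (4,5)

Min cut value: 9
Partition: S = [0, 1, 2, 3, 4], T = [5, 6, 7]
Cut edges: (4,5)

By max-flow min-cut theorem, max flow = min cut = 9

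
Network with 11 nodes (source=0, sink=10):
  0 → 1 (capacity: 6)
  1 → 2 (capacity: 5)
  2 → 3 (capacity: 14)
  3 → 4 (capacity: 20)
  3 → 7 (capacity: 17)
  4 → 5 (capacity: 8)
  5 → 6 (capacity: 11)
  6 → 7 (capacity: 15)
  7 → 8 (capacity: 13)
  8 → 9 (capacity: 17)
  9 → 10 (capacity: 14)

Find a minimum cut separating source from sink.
Min cut value = 5, edges: (1,2)

Min cut value: 5
Partition: S = [0, 1], T = [2, 3, 4, 5, 6, 7, 8, 9, 10]
Cut edges: (1,2)

By max-flow min-cut theorem, max flow = min cut = 5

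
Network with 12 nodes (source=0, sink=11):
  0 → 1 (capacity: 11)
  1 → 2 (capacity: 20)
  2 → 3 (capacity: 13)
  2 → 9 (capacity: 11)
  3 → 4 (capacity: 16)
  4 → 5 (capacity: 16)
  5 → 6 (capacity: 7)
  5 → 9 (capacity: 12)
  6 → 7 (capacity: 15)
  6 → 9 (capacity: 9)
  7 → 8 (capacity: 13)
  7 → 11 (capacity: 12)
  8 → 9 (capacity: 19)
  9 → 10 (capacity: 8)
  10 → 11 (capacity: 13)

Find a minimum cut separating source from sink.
Min cut value = 11, edges: (0,1)

Min cut value: 11
Partition: S = [0], T = [1, 2, 3, 4, 5, 6, 7, 8, 9, 10, 11]
Cut edges: (0,1)

By max-flow min-cut theorem, max flow = min cut = 11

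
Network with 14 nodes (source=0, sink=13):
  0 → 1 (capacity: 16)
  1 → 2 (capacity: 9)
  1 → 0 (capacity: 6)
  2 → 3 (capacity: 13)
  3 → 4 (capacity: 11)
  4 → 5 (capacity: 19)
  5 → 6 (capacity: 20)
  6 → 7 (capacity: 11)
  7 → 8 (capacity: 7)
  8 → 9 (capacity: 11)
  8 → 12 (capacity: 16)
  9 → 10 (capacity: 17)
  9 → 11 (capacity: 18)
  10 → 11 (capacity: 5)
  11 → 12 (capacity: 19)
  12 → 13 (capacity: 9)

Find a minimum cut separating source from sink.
Min cut value = 7, edges: (7,8)

Min cut value: 7
Partition: S = [0, 1, 2, 3, 4, 5, 6, 7], T = [8, 9, 10, 11, 12, 13]
Cut edges: (7,8)

By max-flow min-cut theorem, max flow = min cut = 7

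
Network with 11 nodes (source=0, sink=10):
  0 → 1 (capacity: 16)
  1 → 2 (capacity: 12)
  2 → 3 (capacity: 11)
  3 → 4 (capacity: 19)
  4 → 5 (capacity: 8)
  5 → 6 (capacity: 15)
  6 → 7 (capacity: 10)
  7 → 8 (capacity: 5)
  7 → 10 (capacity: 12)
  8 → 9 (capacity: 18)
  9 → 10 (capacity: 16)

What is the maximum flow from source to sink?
Maximum flow = 8

Max flow: 8

Flow assignment:
  0 → 1: 8/16
  1 → 2: 8/12
  2 → 3: 8/11
  3 → 4: 8/19
  4 → 5: 8/8
  5 → 6: 8/15
  6 → 7: 8/10
  7 → 10: 8/12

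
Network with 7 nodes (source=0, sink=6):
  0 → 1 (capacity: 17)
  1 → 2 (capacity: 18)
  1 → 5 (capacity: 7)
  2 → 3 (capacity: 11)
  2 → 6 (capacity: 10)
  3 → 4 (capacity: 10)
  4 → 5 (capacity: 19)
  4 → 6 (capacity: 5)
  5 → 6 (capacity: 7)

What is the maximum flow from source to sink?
Maximum flow = 17

Max flow: 17

Flow assignment:
  0 → 1: 17/17
  1 → 2: 10/18
  1 → 5: 7/7
  2 → 6: 10/10
  5 → 6: 7/7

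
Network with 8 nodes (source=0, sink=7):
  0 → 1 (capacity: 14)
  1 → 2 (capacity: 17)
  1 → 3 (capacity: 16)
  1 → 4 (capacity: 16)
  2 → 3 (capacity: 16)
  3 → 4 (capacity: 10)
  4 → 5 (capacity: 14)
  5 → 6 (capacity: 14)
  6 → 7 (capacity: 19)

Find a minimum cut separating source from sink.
Min cut value = 14, edges: (5,6)

Min cut value: 14
Partition: S = [0, 1, 2, 3, 4, 5], T = [6, 7]
Cut edges: (5,6)

By max-flow min-cut theorem, max flow = min cut = 14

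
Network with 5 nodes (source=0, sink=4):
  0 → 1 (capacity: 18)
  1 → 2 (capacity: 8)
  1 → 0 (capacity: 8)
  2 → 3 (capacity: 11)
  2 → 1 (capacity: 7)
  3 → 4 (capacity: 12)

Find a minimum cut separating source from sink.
Min cut value = 8, edges: (1,2)

Min cut value: 8
Partition: S = [0, 1], T = [2, 3, 4]
Cut edges: (1,2)

By max-flow min-cut theorem, max flow = min cut = 8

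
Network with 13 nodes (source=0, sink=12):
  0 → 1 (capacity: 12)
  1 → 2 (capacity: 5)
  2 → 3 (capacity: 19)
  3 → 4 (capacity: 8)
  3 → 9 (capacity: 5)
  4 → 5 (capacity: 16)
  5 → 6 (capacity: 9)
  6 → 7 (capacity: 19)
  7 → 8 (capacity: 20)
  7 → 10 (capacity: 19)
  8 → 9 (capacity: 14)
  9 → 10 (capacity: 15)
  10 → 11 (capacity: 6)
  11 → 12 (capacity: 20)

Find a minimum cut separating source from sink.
Min cut value = 5, edges: (1,2)

Min cut value: 5
Partition: S = [0, 1], T = [2, 3, 4, 5, 6, 7, 8, 9, 10, 11, 12]
Cut edges: (1,2)

By max-flow min-cut theorem, max flow = min cut = 5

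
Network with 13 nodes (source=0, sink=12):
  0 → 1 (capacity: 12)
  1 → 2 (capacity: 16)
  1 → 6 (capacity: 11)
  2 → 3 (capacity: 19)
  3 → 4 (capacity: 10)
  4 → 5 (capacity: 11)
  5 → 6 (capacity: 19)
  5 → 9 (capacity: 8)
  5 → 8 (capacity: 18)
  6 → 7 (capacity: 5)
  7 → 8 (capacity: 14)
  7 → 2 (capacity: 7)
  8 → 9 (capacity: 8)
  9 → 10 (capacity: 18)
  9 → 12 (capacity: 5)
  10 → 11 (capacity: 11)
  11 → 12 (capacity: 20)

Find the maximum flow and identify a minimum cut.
Max flow = 12, Min cut edges: (0,1)

Maximum flow: 12
Minimum cut: (0,1)
Partition: S = [0], T = [1, 2, 3, 4, 5, 6, 7, 8, 9, 10, 11, 12]

Max-flow min-cut theorem verified: both equal 12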